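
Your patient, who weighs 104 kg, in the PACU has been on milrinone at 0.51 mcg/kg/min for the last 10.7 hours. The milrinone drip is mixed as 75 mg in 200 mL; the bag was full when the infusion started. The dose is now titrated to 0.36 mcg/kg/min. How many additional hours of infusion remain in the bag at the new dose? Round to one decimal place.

18.2 hours

Initial rate:
Dose = 0.51 mcg/kg/min × 104 kg = 53.04 mcg/min
53.04 mcg/min × 60 min/hr = 3182.4 mcg/hr
Concentration = 75 mg ÷ 200 mL = 0.375 mg/mL = 375 mcg/mL
Rate = 3182.4 mcg/hr ÷ 375 mcg/mL = 8.4864 mL/hr
Volume infused so far = 8.4864 mL/hr × 10.7 hr = 90.80448 mL
Volume remaining = 200 − 90.80448 = 109.1955 mL
New rate:
Dose = 0.36 mcg/kg/min × 104 kg = 37.44 mcg/min
37.44 mcg/min × 60 min/hr = 2246.4 mcg/hr
Rate = 2246.4 mcg/hr ÷ 375 mcg/mL = 5.9904 mL/hr
Time remaining = 109.1955 mL ÷ 5.9904 mL/hr = 18.22842 hr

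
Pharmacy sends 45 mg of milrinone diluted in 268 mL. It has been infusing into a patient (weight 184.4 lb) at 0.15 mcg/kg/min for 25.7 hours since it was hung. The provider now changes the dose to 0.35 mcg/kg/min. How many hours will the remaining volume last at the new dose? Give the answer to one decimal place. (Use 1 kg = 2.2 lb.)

14.6 hours

Initial rate:
Weight = 184.4 lb ÷ 2.2 lb/kg = 83.81818 kg
Dose = 0.15 mcg/kg/min × 83.81818 kg = 12.57273 mcg/min
12.57273 mcg/min × 60 min/hr = 754.3636 mcg/hr
Concentration = 45 mg ÷ 268 mL = 0.1679104 mg/mL = 167.9104 mcg/mL
Rate = 754.3636 mcg/hr ÷ 167.9104 mcg/mL = 4.492655 mL/hr
Volume infused so far = 4.492655 mL/hr × 25.7 hr = 115.4612 mL
Volume remaining = 268 − 115.4612 = 152.5388 mL
New rate:
Dose = 0.35 mcg/kg/min × 83.81818 kg = 29.33636 mcg/min
29.33636 mcg/min × 60 min/hr = 1760.182 mcg/hr
Rate = 1760.182 mcg/hr ÷ 167.9104 mcg/mL = 10.48286 mL/hr
Time remaining = 152.5388 mL ÷ 10.48286 mL/hr = 14.55126 hr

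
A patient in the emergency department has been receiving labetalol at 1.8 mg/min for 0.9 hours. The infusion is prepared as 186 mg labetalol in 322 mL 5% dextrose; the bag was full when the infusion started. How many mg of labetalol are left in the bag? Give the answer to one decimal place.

1.8 mg/min × 60 min/hr = 108 mg/hr
Concentration = 186 mg ÷ 322 mL = 0.5776398 mg/mL
Rate = 108 mg/hr ÷ 0.5776398 mg/mL = 186.9677 mL/hr
Volume infused = 186.9677 mL/hr × 0.9 hr = 168.271 mL
Volume remaining = 322 − 168.271 = 153.729 mL
Drug remaining = 153.729 mL × 0.5776398 mg/mL = 88.8 mg

88.8 mg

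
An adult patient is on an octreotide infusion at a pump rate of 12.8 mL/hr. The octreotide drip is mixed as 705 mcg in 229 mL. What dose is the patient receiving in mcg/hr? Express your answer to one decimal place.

Concentration = 705 mcg ÷ 229 mL = 3.078603 mcg/mL
Drug rate = 12.8 mL/hr × 3.078603 mcg/mL = 39.40611 mcg/hr

39.4 mcg/hr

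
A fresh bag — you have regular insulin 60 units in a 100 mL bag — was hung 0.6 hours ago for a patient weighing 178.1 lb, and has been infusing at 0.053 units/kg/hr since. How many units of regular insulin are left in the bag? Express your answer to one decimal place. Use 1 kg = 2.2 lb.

57.4 units

Weight = 178.1 lb ÷ 2.2 lb/kg = 80.95455 kg
Dose = 0.053 units/kg/hr × 80.95455 kg = 4.290591 units/hr
Concentration = 60 units ÷ 100 mL = 0.6 units/mL
Rate = 4.290591 units/hr ÷ 0.6 units/mL = 7.150985 mL/hr
Volume infused = 7.150985 mL/hr × 0.6 hr = 4.290591 mL
Volume remaining = 100 − 4.290591 = 95.70941 mL
Drug remaining = 95.70941 mL × 0.6 units/mL = 57.42565 units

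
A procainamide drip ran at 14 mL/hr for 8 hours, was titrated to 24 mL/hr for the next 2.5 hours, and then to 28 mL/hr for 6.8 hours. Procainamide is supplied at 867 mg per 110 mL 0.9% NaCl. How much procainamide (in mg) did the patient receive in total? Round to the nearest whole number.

Concentration = 867 mg ÷ 110 mL = 7.881818 mg/mL
Stage 1: 14 mL/hr × 8 hr = 112 mL → 112 mL × 7.881818 mg/mL = 882.7636 mg
Stage 2: 24 mL/hr × 2.5 hr = 60 mL → 60 mL × 7.881818 mg/mL = 472.9091 mg
Stage 3: 28 mL/hr × 6.8 hr = 190.4 mL → 190.4 mL × 7.881818 mg/mL = 1500.698 mg
Total = 882.7636 + 472.9091 + 1500.698 = 2856.371 mg

2856 mg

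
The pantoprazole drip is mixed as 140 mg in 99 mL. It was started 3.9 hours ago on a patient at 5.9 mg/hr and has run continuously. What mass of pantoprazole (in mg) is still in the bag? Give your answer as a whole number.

117 mg

Concentration = 140 mg ÷ 99 mL = 1.414141 mg/mL
Rate = 5.9 mg/hr ÷ 1.414141 mg/mL = 4.172143 mL/hr
Volume infused = 4.172143 mL/hr × 3.9 hr = 16.27136 mL
Volume remaining = 99 − 16.27136 = 82.72864 mL
Drug remaining = 82.72864 mL × 1.414141 mg/mL = 116.99 mg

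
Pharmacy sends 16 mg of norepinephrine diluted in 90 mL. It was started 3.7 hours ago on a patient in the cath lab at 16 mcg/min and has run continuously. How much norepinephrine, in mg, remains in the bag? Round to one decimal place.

12.4 mg

16 mcg/min × 60 min/hr = 960 mcg/hr
Concentration = 16 mg ÷ 90 mL = 0.1777778 mg/mL = 177.7778 mcg/mL
Rate = 960 mcg/hr ÷ 177.7778 mcg/mL = 5.4 mL/hr
Volume infused = 5.4 mL/hr × 3.7 hr = 19.98 mL
Volume remaining = 90 − 19.98 = 70.02 mL
Drug remaining = 70.02 mL × 177.7778 mcg/mL = 12448 mcg = 12.448 mg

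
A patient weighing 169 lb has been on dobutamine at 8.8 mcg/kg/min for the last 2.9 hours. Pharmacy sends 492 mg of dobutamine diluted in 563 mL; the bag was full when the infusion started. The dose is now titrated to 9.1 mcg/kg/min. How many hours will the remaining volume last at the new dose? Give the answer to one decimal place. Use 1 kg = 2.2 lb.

Initial rate:
Weight = 169 lb ÷ 2.2 lb/kg = 76.81818 kg
Dose = 8.8 mcg/kg/min × 76.81818 kg = 676 mcg/min
676 mcg/min × 60 min/hr = 40560 mcg/hr
Concentration = 492 mg ÷ 563 mL = 0.8738899 mg/mL = 873.8899 mcg/mL
Rate = 40560 mcg/hr ÷ 873.8899 mcg/mL = 46.41317 mL/hr
Volume infused so far = 46.41317 mL/hr × 2.9 hr = 134.5982 mL
Volume remaining = 563 − 134.5982 = 428.4018 mL
New rate:
Dose = 9.1 mcg/kg/min × 76.81818 kg = 699.0455 mcg/min
699.0455 mcg/min × 60 min/hr = 41942.73 mcg/hr
Rate = 41942.73 mcg/hr ÷ 873.8899 mcg/mL = 47.99544 mL/hr
Time remaining = 428.4018 mL ÷ 47.99544 mL/hr = 8.925886 hr

8.9 hours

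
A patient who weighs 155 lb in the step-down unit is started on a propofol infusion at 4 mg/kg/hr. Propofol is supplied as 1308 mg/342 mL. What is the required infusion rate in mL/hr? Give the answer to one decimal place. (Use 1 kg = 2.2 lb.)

Weight = 155 lb ÷ 2.2 lb/kg = 70.45455 kg
Dose = 4 mg/kg/hr × 70.45455 kg = 281.8182 mg/hr
Concentration = 1308 mg ÷ 342 mL = 3.824561 mg/mL
Rate = 281.8182 mg/hr ÷ 3.824561 mg/mL = 73.68641 mL/hr

73.7 mL/hr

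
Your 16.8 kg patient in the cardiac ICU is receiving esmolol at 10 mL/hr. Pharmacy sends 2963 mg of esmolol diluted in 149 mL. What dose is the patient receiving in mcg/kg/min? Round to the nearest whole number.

Concentration = 2963 mg ÷ 149 mL = 19.88591 mg/mL = 19885.91 mcg/mL
Drug rate = 10 mL/hr × 19885.91 mcg/mL = 198859.1 mcg/hr
198859.1 mcg/hr ÷ 60 min/hr = 3314.318 mcg/min
3314.318 mcg/min ÷ 16.8 kg = 197.2808 mcg/kg/min

197 mcg/kg/min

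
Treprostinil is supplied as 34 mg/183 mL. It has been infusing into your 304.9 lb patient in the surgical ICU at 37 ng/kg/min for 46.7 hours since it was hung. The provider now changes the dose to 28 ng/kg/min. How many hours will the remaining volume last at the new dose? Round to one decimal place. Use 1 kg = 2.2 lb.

Initial rate:
Weight = 304.9 lb ÷ 2.2 lb/kg = 138.5909 kg
Dose = 37 ng/kg/min × 138.5909 kg = 5127.864 ng/min
5127.864 ng/min × 60 min/hr = 307671.8 ng/hr
Concentration = 34 mg ÷ 183 mL = 0.1857923 mg/mL = 185792.3 ng/mL
Rate = 307671.8 ng/hr ÷ 185792.3 ng/mL = 1.655998 mL/hr
Volume infused so far = 1.655998 mL/hr × 46.7 hr = 77.33512 mL
Volume remaining = 183 − 77.33512 = 105.6649 mL
New rate:
Dose = 28 ng/kg/min × 138.5909 kg = 3880.545 ng/min
3880.545 ng/min × 60 min/hr = 232832.7 ng/hr
Rate = 232832.7 ng/hr ÷ 185792.3 ng/mL = 1.253188 mL/hr
Time remaining = 105.6649 mL ÷ 1.253188 mL/hr = 84.31687 hr

84.3 hours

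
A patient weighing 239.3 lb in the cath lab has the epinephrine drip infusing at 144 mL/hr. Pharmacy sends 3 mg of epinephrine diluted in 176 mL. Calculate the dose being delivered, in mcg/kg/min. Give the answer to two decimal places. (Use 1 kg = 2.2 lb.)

Weight = 239.3 lb ÷ 2.2 lb/kg = 108.7727 kg
Concentration = 3 mg ÷ 176 mL = 0.01704545 mg/mL = 17.04545 mcg/mL
Drug rate = 144 mL/hr × 17.04545 mcg/mL = 2454.545 mcg/hr
2454.545 mcg/hr ÷ 60 min/hr = 40.90909 mcg/min
40.90909 mcg/min ÷ 108.7727 kg = 0.3760969 mcg/kg/min

0.38 mcg/kg/min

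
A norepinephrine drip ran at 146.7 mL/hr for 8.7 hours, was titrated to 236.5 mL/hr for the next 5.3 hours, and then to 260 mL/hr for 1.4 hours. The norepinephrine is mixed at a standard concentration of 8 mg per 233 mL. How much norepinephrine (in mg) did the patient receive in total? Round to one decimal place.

99.4 mg

Concentration = 8 mg ÷ 233 mL = 0.03433476 mg/mL
Stage 1: 146.7 mL/hr × 8.7 hr = 1276.29 mL → 1276.29 mL × 0.03433476 mg/mL = 43.82112 mg
Stage 2: 236.5 mL/hr × 5.3 hr = 1253.45 mL → 1253.45 mL × 0.03433476 mg/mL = 43.03691 mg
Stage 3: 260 mL/hr × 1.4 hr = 364 mL → 364 mL × 0.03433476 mg/mL = 12.49785 mg
Total = 43.82112 + 43.03691 + 12.49785 = 99.35588 mg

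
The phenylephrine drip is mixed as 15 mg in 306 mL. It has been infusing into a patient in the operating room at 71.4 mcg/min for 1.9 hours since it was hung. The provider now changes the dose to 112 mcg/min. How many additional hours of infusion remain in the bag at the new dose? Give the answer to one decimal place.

1.0 hours

Initial rate:
71.4 mcg/min × 60 min/hr = 4284 mcg/hr
Concentration = 15 mg ÷ 306 mL = 0.04901961 mg/mL = 49.01961 mcg/mL
Rate = 4284 mcg/hr ÷ 49.01961 mcg/mL = 87.3936 mL/hr
Volume infused so far = 87.3936 mL/hr × 1.9 hr = 166.0478 mL
Volume remaining = 306 − 166.0478 = 139.9522 mL
New rate:
112 mcg/min × 60 min/hr = 6720 mcg/hr
Rate = 6720 mcg/hr ÷ 49.01961 mcg/mL = 137.088 mL/hr
Time remaining = 139.9522 mL ÷ 137.088 mL/hr = 1.020893 hr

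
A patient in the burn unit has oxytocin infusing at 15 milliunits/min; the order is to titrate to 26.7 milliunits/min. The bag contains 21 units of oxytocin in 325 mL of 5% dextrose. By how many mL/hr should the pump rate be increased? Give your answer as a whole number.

11 mL/hr

At the current dose:
15 milliunits/min × 60 min/hr = 900 milliunits/hr
Concentration = 21 units ÷ 325 mL = 0.06461538 units/mL = 64.61538 milliunits/mL
Rate = 900 milliunits/hr ÷ 64.61538 milliunits/mL = 13.92857 mL/hr
At the new dose:
26.7 milliunits/min × 60 min/hr = 1602 milliunits/hr
Rate = 1602 milliunits/hr ÷ 64.61538 milliunits/mL = 24.79286 mL/hr
Change = 24.79286 − 13.92857 = 10.86429 mL/hr → 10.86429 mL/hr increase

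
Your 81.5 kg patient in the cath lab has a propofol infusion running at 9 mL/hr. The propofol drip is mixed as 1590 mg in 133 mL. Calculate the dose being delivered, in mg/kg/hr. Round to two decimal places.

1.32 mg/kg/hr

Concentration = 1590 mg ÷ 133 mL = 11.95489 mg/mL
Drug rate = 9 mL/hr × 11.95489 mg/mL = 107.594 mg/hr
107.594 mg/hr ÷ 81.5 kg = 1.320172 mg/kg/hr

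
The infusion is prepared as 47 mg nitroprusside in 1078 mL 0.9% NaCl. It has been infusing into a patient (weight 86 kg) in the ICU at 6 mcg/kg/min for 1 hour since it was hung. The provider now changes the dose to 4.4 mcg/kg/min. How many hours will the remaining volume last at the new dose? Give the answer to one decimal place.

0.7 hours

Initial rate:
Dose = 6 mcg/kg/min × 86 kg = 516 mcg/min
516 mcg/min × 60 min/hr = 30960 mcg/hr
Concentration = 47 mg ÷ 1078 mL = 0.04359926 mg/mL = 43.59926 mcg/mL
Rate = 30960 mcg/hr ÷ 43.59926 mcg/mL = 710.1038 mL/hr
Volume infused so far = 710.1038 mL/hr × 1 hr = 710.1038 mL
Volume remaining = 1078 − 710.1038 = 367.8962 mL
New rate:
Dose = 4.4 mcg/kg/min × 86 kg = 378.4 mcg/min
378.4 mcg/min × 60 min/hr = 22704 mcg/hr
Rate = 22704 mcg/hr ÷ 43.59926 mcg/mL = 520.7428 mL/hr
Time remaining = 367.8962 mL ÷ 520.7428 mL/hr = 0.7064834 hr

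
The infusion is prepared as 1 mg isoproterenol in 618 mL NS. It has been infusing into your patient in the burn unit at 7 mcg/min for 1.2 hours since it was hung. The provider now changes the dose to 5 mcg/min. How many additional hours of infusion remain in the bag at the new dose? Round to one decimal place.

1.7 hours

Initial rate:
7 mcg/min × 60 min/hr = 420 mcg/hr
Concentration = 1 mg ÷ 618 mL = 0.001618123 mg/mL = 1.618123 mcg/mL
Rate = 420 mcg/hr ÷ 1.618123 mcg/mL = 259.56 mL/hr
Volume infused so far = 259.56 mL/hr × 1.2 hr = 311.472 mL
Volume remaining = 618 − 311.472 = 306.528 mL
New rate:
5 mcg/min × 60 min/hr = 300 mcg/hr
Rate = 300 mcg/hr ÷ 1.618123 mcg/mL = 185.4 mL/hr
Time remaining = 306.528 mL ÷ 185.4 mL/hr = 1.653333 hr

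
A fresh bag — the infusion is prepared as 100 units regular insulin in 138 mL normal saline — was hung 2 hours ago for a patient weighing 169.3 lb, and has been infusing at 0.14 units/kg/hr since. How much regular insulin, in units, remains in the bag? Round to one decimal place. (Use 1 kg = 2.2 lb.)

Weight = 169.3 lb ÷ 2.2 lb/kg = 76.95455 kg
Dose = 0.14 units/kg/hr × 76.95455 kg = 10.77364 units/hr
Concentration = 100 units ÷ 138 mL = 0.7246377 units/mL
Rate = 10.77364 units/hr ÷ 0.7246377 units/mL = 14.86762 mL/hr
Volume infused = 14.86762 mL/hr × 2 hr = 29.73524 mL
Volume remaining = 138 − 29.73524 = 108.2648 mL
Drug remaining = 108.2648 mL × 0.7246377 units/mL = 78.45273 units

78.5 units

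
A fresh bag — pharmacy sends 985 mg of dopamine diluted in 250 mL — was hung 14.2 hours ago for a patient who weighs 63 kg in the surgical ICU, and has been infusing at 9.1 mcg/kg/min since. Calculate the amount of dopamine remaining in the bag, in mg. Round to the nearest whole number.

Dose = 9.1 mcg/kg/min × 63 kg = 573.3 mcg/min
573.3 mcg/min × 60 min/hr = 34398 mcg/hr
Concentration = 985 mg ÷ 250 mL = 3.94 mg/mL = 3940 mcg/mL
Rate = 34398 mcg/hr ÷ 3940 mcg/mL = 8.730457 mL/hr
Volume infused = 8.730457 mL/hr × 14.2 hr = 123.9725 mL
Volume remaining = 250 − 123.9725 = 126.0275 mL
Drug remaining = 126.0275 mL × 3940 mcg/mL = 496548.4 mcg = 496.5484 mg

497 mg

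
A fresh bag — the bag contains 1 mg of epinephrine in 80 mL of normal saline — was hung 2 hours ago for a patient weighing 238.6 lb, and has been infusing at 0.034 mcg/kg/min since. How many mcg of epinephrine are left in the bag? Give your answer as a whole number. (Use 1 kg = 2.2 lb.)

558 mcg

Weight = 238.6 lb ÷ 2.2 lb/kg = 108.4545 kg
Dose = 0.034 mcg/kg/min × 108.4545 kg = 3.687455 mcg/min
3.687455 mcg/min × 60 min/hr = 221.2473 mcg/hr
Concentration = 1 mg ÷ 80 mL = 0.0125 mg/mL = 12.5 mcg/mL
Rate = 221.2473 mcg/hr ÷ 12.5 mcg/mL = 17.69978 mL/hr
Volume infused = 17.69978 mL/hr × 2 hr = 35.39956 mL
Volume remaining = 80 − 35.39956 = 44.60044 mL
Drug remaining = 44.60044 mL × 12.5 mcg/mL = 557.5055 mcg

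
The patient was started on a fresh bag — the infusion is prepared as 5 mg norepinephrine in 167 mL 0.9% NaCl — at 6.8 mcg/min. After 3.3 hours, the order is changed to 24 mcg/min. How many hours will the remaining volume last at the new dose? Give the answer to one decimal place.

Initial rate:
6.8 mcg/min × 60 min/hr = 408 mcg/hr
Concentration = 5 mg ÷ 167 mL = 0.02994012 mg/mL = 29.94012 mcg/mL
Rate = 408 mcg/hr ÷ 29.94012 mcg/mL = 13.6272 mL/hr
Volume infused so far = 13.6272 mL/hr × 3.3 hr = 44.96976 mL
Volume remaining = 167 − 44.96976 = 122.0302 mL
New rate:
24 mcg/min × 60 min/hr = 1440 mcg/hr
Rate = 1440 mcg/hr ÷ 29.94012 mcg/mL = 48.096 mL/hr
Time remaining = 122.0302 mL ÷ 48.096 mL/hr = 2.537222 hr

2.5 hours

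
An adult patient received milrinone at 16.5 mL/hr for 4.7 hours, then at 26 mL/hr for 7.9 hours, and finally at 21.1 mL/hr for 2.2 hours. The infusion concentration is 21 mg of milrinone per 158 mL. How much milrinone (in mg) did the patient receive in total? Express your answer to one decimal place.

43.8 mg

Concentration = 21 mg ÷ 158 mL = 0.1329114 mg/mL
Stage 1: 16.5 mL/hr × 4.7 hr = 77.55 mL → 77.55 mL × 0.1329114 mg/mL = 10.30728 mg
Stage 2: 26 mL/hr × 7.9 hr = 205.4 mL → 205.4 mL × 0.1329114 mg/mL = 27.3 mg
Stage 3: 21.1 mL/hr × 2.2 hr = 46.42 mL → 46.42 mL × 0.1329114 mg/mL = 6.169747 mg
Total = 10.30728 + 27.3 + 6.169747 = 43.77703 mg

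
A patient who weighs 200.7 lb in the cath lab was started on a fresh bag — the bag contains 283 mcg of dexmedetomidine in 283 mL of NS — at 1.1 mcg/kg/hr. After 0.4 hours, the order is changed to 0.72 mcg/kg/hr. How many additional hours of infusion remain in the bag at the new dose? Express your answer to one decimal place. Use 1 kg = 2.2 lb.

3.7 hours

Initial rate:
Weight = 200.7 lb ÷ 2.2 lb/kg = 91.22727 kg
Dose = 1.1 mcg/kg/hr × 91.22727 kg = 100.35 mcg/hr
Concentration = 283 mcg ÷ 283 mL = 1 mcg/mL
Rate = 100.35 mcg/hr ÷ 1 mcg/mL = 100.35 mL/hr
Volume infused so far = 100.35 mL/hr × 0.4 hr = 40.14 mL
Volume remaining = 283 − 40.14 = 242.86 mL
New rate:
Dose = 0.72 mcg/kg/hr × 91.22727 kg = 65.68364 mcg/hr
Rate = 65.68364 mcg/hr ÷ 1 mcg/mL = 65.68364 mL/hr
Time remaining = 242.86 mL ÷ 65.68364 mL/hr = 3.69742 hr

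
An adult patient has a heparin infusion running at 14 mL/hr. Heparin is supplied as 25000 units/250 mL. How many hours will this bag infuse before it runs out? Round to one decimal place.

17.9 hours

Duration = 250 mL ÷ 14 mL/hr = 17.85714 hr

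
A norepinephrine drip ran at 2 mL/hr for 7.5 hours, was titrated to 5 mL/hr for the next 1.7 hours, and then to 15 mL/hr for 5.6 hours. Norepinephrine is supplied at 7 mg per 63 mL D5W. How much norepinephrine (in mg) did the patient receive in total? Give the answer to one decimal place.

Concentration = 7 mg ÷ 63 mL = 0.1111111 mg/mL
Stage 1: 2 mL/hr × 7.5 hr = 15 mL → 15 mL × 0.1111111 mg/mL = 1.666667 mg
Stage 2: 5 mL/hr × 1.7 hr = 8.5 mL → 8.5 mL × 0.1111111 mg/mL = 0.9444444 mg
Stage 3: 15 mL/hr × 5.6 hr = 84 mL → 84 mL × 0.1111111 mg/mL = 9.333333 mg
Total = 1.666667 + 0.9444444 + 9.333333 = 11.94444 mg

11.9 mg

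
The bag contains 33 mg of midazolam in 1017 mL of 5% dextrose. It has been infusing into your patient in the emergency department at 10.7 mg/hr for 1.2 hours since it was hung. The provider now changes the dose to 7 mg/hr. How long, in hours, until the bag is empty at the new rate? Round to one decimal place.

2.9 hours

Initial rate:
Concentration = 33 mg ÷ 1017 mL = 0.03244838 mg/mL
Rate = 10.7 mg/hr ÷ 0.03244838 mg/mL = 329.7545 mL/hr
Volume infused so far = 329.7545 mL/hr × 1.2 hr = 395.7055 mL
Volume remaining = 1017 − 395.7055 = 621.2945 mL
New rate:
Rate = 7 mg/hr ÷ 0.03244838 mg/mL = 215.7273 mL/hr
Time remaining = 621.2945 mL ÷ 215.7273 mL/hr = 2.88 hr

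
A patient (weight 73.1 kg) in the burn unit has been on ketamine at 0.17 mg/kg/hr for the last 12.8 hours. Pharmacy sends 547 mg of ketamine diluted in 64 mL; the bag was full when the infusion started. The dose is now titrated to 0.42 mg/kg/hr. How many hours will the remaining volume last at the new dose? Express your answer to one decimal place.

12.6 hours

Initial rate:
Dose = 0.17 mg/kg/hr × 73.1 kg = 12.427 mg/hr
Concentration = 547 mg ÷ 64 mL = 8.546875 mg/mL
Rate = 12.427 mg/hr ÷ 8.546875 mg/mL = 1.453982 mL/hr
Volume infused so far = 1.453982 mL/hr × 12.8 hr = 18.61097 mL
Volume remaining = 64 − 18.61097 = 45.38903 mL
New rate:
Dose = 0.42 mg/kg/hr × 73.1 kg = 30.702 mg/hr
Rate = 30.702 mg/hr ÷ 8.546875 mg/mL = 3.59219 mL/hr
Time remaining = 45.38903 mL ÷ 3.59219 mL/hr = 12.63548 hr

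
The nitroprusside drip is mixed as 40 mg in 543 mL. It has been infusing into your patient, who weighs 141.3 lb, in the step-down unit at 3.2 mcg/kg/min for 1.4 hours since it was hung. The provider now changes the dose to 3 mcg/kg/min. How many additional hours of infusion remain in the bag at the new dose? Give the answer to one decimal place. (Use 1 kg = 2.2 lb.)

Initial rate:
Weight = 141.3 lb ÷ 2.2 lb/kg = 64.22727 kg
Dose = 3.2 mcg/kg/min × 64.22727 kg = 205.5273 mcg/min
205.5273 mcg/min × 60 min/hr = 12331.64 mcg/hr
Concentration = 40 mg ÷ 543 mL = 0.07366483 mg/mL = 73.66483 mcg/mL
Rate = 12331.64 mcg/hr ÷ 73.66483 mcg/mL = 167.402 mL/hr
Volume infused so far = 167.402 mL/hr × 1.4 hr = 234.3627 mL
Volume remaining = 543 − 234.3627 = 308.6373 mL
New rate:
Dose = 3 mcg/kg/min × 64.22727 kg = 192.6818 mcg/min
192.6818 mcg/min × 60 min/hr = 11560.91 mcg/hr
Rate = 11560.91 mcg/hr ÷ 73.66483 mcg/mL = 156.9393 mL/hr
Time remaining = 308.6373 mL ÷ 156.9393 mL/hr = 1.966602 hr

2.0 hours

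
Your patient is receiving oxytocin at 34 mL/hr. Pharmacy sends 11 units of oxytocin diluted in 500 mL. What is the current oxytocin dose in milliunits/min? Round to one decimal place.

Concentration = 11 units ÷ 500 mL = 0.022 units/mL = 22 milliunits/mL
Drug rate = 34 mL/hr × 22 milliunits/mL = 748 milliunits/hr
748 milliunits/hr ÷ 60 min/hr = 12.46667 milliunits/min

12.5 milliunits/min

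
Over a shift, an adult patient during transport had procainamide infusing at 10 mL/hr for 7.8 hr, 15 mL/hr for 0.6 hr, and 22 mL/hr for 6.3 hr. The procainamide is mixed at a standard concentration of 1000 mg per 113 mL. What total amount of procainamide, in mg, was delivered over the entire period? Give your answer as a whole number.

1996 mg

Concentration = 1000 mg ÷ 113 mL = 8.849558 mg/mL
Stage 1: 10 mL/hr × 7.8 hr = 78 mL → 78 mL × 8.849558 mg/mL = 690.2655 mg
Stage 2: 15 mL/hr × 0.6 hr = 9 mL → 9 mL × 8.849558 mg/mL = 79.64602 mg
Stage 3: 22 mL/hr × 6.3 hr = 138.6 mL → 138.6 mL × 8.849558 mg/mL = 1226.549 mg
Total = 690.2655 + 79.64602 + 1226.549 = 1996.46 mg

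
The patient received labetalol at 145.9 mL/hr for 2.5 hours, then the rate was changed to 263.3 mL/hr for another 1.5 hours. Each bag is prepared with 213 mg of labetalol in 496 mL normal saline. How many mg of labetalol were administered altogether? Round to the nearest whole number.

326 mg

Concentration = 213 mg ÷ 496 mL = 0.4294355 mg/mL
Stage 1: 145.9 mL/hr × 2.5 hr = 364.75 mL → 364.75 mL × 0.4294355 mg/mL = 156.6366 mg
Stage 2: 263.3 mL/hr × 1.5 hr = 394.95 mL → 394.95 mL × 0.4294355 mg/mL = 169.6055 mg
Total = 156.6366 + 169.6055 = 326.2421 mg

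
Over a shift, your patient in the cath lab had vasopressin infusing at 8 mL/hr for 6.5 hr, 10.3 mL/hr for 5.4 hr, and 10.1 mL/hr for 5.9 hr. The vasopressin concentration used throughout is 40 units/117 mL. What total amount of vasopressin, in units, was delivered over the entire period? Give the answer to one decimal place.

Concentration = 40 units ÷ 117 mL = 0.3418803 units/mL
Stage 1: 8 mL/hr × 6.5 hr = 52 mL → 52 mL × 0.3418803 units/mL = 17.77778 units
Stage 2: 10.3 mL/hr × 5.4 hr = 55.62 mL → 55.62 mL × 0.3418803 units/mL = 19.01538 units
Stage 3: 10.1 mL/hr × 5.9 hr = 59.59 mL → 59.59 mL × 0.3418803 units/mL = 20.37265 units
Total = 17.77778 + 19.01538 + 20.37265 = 57.16581 units

57.2 units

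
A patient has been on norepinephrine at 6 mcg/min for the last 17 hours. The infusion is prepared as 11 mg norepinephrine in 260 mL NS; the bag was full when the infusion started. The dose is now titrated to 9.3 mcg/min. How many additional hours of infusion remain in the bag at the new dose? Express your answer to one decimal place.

Initial rate:
6 mcg/min × 60 min/hr = 360 mcg/hr
Concentration = 11 mg ÷ 260 mL = 0.04230769 mg/mL = 42.30769 mcg/mL
Rate = 360 mcg/hr ÷ 42.30769 mcg/mL = 8.509091 mL/hr
Volume infused so far = 8.509091 mL/hr × 17 hr = 144.6545 mL
Volume remaining = 260 − 144.6545 = 115.3455 mL
New rate:
9.3 mcg/min × 60 min/hr = 558 mcg/hr
Rate = 558 mcg/hr ÷ 42.30769 mcg/mL = 13.18909 mL/hr
Time remaining = 115.3455 mL ÷ 13.18909 mL/hr = 8.74552 hr

8.7 hours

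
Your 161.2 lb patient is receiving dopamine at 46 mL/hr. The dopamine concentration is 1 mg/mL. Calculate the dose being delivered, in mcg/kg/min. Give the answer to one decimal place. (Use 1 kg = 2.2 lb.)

10.5 mcg/kg/min

Weight = 161.2 lb ÷ 2.2 lb/kg = 73.27273 kg
Concentration = 1 mg/mL = 1000 mcg/mL
Drug rate = 46 mL/hr × 1000 mcg/mL = 46000 mcg/hr
46000 mcg/hr ÷ 60 min/hr = 766.6667 mcg/min
766.6667 mcg/min ÷ 73.27273 kg = 10.46319 mcg/kg/min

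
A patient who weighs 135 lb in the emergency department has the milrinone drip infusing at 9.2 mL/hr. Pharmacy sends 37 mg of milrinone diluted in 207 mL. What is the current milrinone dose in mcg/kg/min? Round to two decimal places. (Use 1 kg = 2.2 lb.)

Weight = 135 lb ÷ 2.2 lb/kg = 61.36364 kg
Concentration = 37 mg ÷ 207 mL = 0.178744 mg/mL = 178.744 mcg/mL
Drug rate = 9.2 mL/hr × 178.744 mcg/mL = 1644.444 mcg/hr
1644.444 mcg/hr ÷ 60 min/hr = 27.40741 mcg/min
27.40741 mcg/min ÷ 61.36364 kg = 0.4466392 mcg/kg/min

0.45 mcg/kg/min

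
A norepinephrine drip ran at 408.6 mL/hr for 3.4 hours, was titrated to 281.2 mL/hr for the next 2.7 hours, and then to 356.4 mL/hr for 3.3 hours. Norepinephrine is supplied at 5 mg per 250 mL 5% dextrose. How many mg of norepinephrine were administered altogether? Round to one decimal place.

66.5 mg

Concentration = 5 mg ÷ 250 mL = 0.02 mg/mL
Stage 1: 408.6 mL/hr × 3.4 hr = 1389.24 mL → 1389.24 mL × 0.02 mg/mL = 27.7848 mg
Stage 2: 281.2 mL/hr × 2.7 hr = 759.24 mL → 759.24 mL × 0.02 mg/mL = 15.1848 mg
Stage 3: 356.4 mL/hr × 3.3 hr = 1176.12 mL → 1176.12 mL × 0.02 mg/mL = 23.5224 mg
Total = 27.7848 + 15.1848 + 23.5224 = 66.492 mg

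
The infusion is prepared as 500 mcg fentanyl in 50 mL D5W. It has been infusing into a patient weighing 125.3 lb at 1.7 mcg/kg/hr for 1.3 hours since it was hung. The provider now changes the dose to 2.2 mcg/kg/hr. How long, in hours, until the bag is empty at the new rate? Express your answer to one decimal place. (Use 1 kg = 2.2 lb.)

Initial rate:
Weight = 125.3 lb ÷ 2.2 lb/kg = 56.95455 kg
Dose = 1.7 mcg/kg/hr × 56.95455 kg = 96.82273 mcg/hr
Concentration = 500 mcg ÷ 50 mL = 10 mcg/mL
Rate = 96.82273 mcg/hr ÷ 10 mcg/mL = 9.682273 mL/hr
Volume infused so far = 9.682273 mL/hr × 1.3 hr = 12.58695 mL
Volume remaining = 50 − 12.58695 = 37.41305 mL
New rate:
Dose = 2.2 mcg/kg/hr × 56.95455 kg = 125.3 mcg/hr
Rate = 125.3 mcg/hr ÷ 10 mcg/mL = 12.53 mL/hr
Time remaining = 37.41305 mL ÷ 12.53 mL/hr = 2.985878 hr

3.0 hours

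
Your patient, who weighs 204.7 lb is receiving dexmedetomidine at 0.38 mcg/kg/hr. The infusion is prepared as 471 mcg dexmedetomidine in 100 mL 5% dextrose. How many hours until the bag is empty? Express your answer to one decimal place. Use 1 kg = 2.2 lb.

13.3 hours

Weight = 204.7 lb ÷ 2.2 lb/kg = 93.04545 kg
Dose = 0.38 mcg/kg/hr × 93.04545 kg = 35.35727 mcg/hr
Concentration = 471 mcg ÷ 100 mL = 4.71 mcg/mL
Rate = 35.35727 mcg/hr ÷ 4.71 mcg/mL = 7.506852 mL/hr
Duration = 100 mL ÷ 7.506852 mL/hr = 13.32116 hr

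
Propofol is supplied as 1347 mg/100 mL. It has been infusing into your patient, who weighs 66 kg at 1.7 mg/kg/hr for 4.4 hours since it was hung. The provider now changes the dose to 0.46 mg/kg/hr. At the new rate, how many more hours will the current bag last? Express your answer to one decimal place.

Initial rate:
Dose = 1.7 mg/kg/hr × 66 kg = 112.2 mg/hr
Concentration = 1347 mg ÷ 100 mL = 13.47 mg/mL
Rate = 112.2 mg/hr ÷ 13.47 mg/mL = 8.329621 mL/hr
Volume infused so far = 8.329621 mL/hr × 4.4 hr = 36.65033 mL
Volume remaining = 100 − 36.65033 = 63.34967 mL
New rate:
Dose = 0.46 mg/kg/hr × 66 kg = 30.36 mg/hr
Rate = 30.36 mg/hr ÷ 13.47 mg/mL = 2.253898 mL/hr
Time remaining = 63.34967 mL ÷ 2.253898 mL/hr = 28.10672 hr

28.1 hours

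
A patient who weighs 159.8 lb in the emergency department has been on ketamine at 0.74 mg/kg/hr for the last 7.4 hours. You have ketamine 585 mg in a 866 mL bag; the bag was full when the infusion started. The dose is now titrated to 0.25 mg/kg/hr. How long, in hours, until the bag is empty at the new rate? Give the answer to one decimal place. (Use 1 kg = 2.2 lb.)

10.3 hours

Initial rate:
Weight = 159.8 lb ÷ 2.2 lb/kg = 72.63636 kg
Dose = 0.74 mg/kg/hr × 72.63636 kg = 53.75091 mg/hr
Concentration = 585 mg ÷ 866 mL = 0.6755196 mg/mL
Rate = 53.75091 mg/hr ÷ 0.6755196 mg/mL = 79.56972 mL/hr
Volume infused so far = 79.56972 mL/hr × 7.4 hr = 588.8159 mL
Volume remaining = 866 − 588.8159 = 277.1841 mL
New rate:
Dose = 0.25 mg/kg/hr × 72.63636 kg = 18.15909 mg/hr
Rate = 18.15909 mg/hr ÷ 0.6755196 mg/mL = 26.88166 mL/hr
Time remaining = 277.1841 mL ÷ 26.88166 mL/hr = 10.31127 hr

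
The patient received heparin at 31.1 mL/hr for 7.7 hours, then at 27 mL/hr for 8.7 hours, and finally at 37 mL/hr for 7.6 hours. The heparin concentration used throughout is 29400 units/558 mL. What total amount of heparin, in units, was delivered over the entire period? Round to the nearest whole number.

39810 units

Concentration = 29400 units ÷ 558 mL = 52.68817 units/mL
Stage 1: 31.1 mL/hr × 7.7 hr = 239.47 mL → 239.47 mL × 52.68817 units/mL = 12617.24 units
Stage 2: 27 mL/hr × 8.7 hr = 234.9 mL → 234.9 mL × 52.68817 units/mL = 12376.45 units
Stage 3: 37 mL/hr × 7.6 hr = 281.2 mL → 281.2 mL × 52.68817 units/mL = 14815.91 units
Total = 12617.24 + 12376.45 + 14815.91 = 39809.6 units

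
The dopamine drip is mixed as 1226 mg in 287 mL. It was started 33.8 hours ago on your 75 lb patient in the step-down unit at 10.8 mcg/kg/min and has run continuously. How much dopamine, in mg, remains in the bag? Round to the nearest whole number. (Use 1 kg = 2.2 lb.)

Weight = 75 lb ÷ 2.2 lb/kg = 34.09091 kg
Dose = 10.8 mcg/kg/min × 34.09091 kg = 368.1818 mcg/min
368.1818 mcg/min × 60 min/hr = 22090.91 mcg/hr
Concentration = 1226 mg ÷ 287 mL = 4.271777 mg/mL = 4271.777 mcg/mL
Rate = 22090.91 mcg/hr ÷ 4271.777 mcg/mL = 5.171363 mL/hr
Volume infused = 5.171363 mL/hr × 33.8 hr = 174.7921 mL
Volume remaining = 287 − 174.7921 = 112.2079 mL
Drug remaining = 112.2079 mL × 4271.777 mcg/mL = 479327.3 mcg = 479.3273 mg

479 mg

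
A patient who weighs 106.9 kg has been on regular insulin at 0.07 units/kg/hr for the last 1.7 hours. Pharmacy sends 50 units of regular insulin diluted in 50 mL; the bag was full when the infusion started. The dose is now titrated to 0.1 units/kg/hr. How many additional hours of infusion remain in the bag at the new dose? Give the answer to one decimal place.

Initial rate:
Dose = 0.07 units/kg/hr × 106.9 kg = 7.483 units/hr
Concentration = 50 units ÷ 50 mL = 1 units/mL
Rate = 7.483 units/hr ÷ 1 units/mL = 7.483 mL/hr
Volume infused so far = 7.483 mL/hr × 1.7 hr = 12.7211 mL
Volume remaining = 50 − 12.7211 = 37.2789 mL
New rate:
Dose = 0.1 units/kg/hr × 106.9 kg = 10.69 units/hr
Rate = 10.69 units/hr ÷ 1 units/mL = 10.69 mL/hr
Time remaining = 37.2789 mL ÷ 10.69 mL/hr = 3.487268 hr

3.5 hours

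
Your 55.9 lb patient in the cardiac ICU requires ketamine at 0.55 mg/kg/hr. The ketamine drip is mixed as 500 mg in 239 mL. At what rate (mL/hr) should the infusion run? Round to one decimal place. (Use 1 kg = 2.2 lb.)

6.7 mL/hr

Weight = 55.9 lb ÷ 2.2 lb/kg = 25.40909 kg
Dose = 0.55 mg/kg/hr × 25.40909 kg = 13.975 mg/hr
Concentration = 500 mg ÷ 239 mL = 2.09205 mg/mL
Rate = 13.975 mg/hr ÷ 2.09205 mg/mL = 6.68005 mL/hr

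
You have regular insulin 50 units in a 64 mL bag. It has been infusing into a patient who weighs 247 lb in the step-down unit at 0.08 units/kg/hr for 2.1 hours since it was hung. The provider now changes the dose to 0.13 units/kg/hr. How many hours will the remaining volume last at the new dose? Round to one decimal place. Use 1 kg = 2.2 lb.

2.1 hours

Initial rate:
Weight = 247 lb ÷ 2.2 lb/kg = 112.2727 kg
Dose = 0.08 units/kg/hr × 112.2727 kg = 8.981818 units/hr
Concentration = 50 units ÷ 64 mL = 0.78125 units/mL
Rate = 8.981818 units/hr ÷ 0.78125 units/mL = 11.49673 mL/hr
Volume infused so far = 11.49673 mL/hr × 2.1 hr = 24.14313 mL
Volume remaining = 64 − 24.14313 = 39.85687 mL
New rate:
Dose = 0.13 units/kg/hr × 112.2727 kg = 14.59545 units/hr
Rate = 14.59545 units/hr ÷ 0.78125 units/mL = 18.68218 mL/hr
Time remaining = 39.85687 mL ÷ 18.68218 mL/hr = 2.133416 hr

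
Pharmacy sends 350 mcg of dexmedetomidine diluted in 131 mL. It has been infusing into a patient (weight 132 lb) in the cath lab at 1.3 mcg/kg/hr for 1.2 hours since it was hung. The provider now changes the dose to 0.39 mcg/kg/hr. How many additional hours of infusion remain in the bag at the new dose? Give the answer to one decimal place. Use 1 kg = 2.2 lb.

11.0 hours

Initial rate:
Weight = 132 lb ÷ 2.2 lb/kg = 60 kg
Dose = 1.3 mcg/kg/hr × 60 kg = 78 mcg/hr
Concentration = 350 mcg ÷ 131 mL = 2.671756 mcg/mL
Rate = 78 mcg/hr ÷ 2.671756 mcg/mL = 29.19429 mL/hr
Volume infused so far = 29.19429 mL/hr × 1.2 hr = 35.03314 mL
Volume remaining = 131 − 35.03314 = 95.96686 mL
New rate:
Dose = 0.39 mcg/kg/hr × 60 kg = 23.4 mcg/hr
Rate = 23.4 mcg/hr ÷ 2.671756 mcg/mL = 8.758286 mL/hr
Time remaining = 95.96686 mL ÷ 8.758286 mL/hr = 10.95726 hr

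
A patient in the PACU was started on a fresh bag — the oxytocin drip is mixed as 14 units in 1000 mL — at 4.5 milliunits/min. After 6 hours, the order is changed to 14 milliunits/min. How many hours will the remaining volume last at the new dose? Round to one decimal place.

Initial rate:
4.5 milliunits/min × 60 min/hr = 270 milliunits/hr
Concentration = 14 units ÷ 1000 mL = 0.014 units/mL = 14 milliunits/mL
Rate = 270 milliunits/hr ÷ 14 milliunits/mL = 19.28571 mL/hr
Volume infused so far = 19.28571 mL/hr × 6 hr = 115.7143 mL
Volume remaining = 1000 − 115.7143 = 884.2857 mL
New rate:
14 milliunits/min × 60 min/hr = 840 milliunits/hr
Rate = 840 milliunits/hr ÷ 14 milliunits/mL = 60 mL/hr
Time remaining = 884.2857 mL ÷ 60 mL/hr = 14.7381 hr

14.7 hours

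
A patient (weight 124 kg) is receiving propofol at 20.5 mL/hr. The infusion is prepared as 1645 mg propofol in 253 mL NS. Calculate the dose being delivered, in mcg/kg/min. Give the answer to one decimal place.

Concentration = 1645 mg ÷ 253 mL = 6.501976 mg/mL = 6501.976 mcg/mL
Drug rate = 20.5 mL/hr × 6501.976 mcg/mL = 133290.5 mcg/hr
133290.5 mcg/hr ÷ 60 min/hr = 2221.509 mcg/min
2221.509 mcg/min ÷ 124 kg = 17.91539 mcg/kg/min

17.9 mcg/kg/min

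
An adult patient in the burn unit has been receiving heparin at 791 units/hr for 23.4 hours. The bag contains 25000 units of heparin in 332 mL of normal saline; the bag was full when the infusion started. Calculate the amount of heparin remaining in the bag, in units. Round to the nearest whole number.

6491 units

Concentration = 25000 units ÷ 332 mL = 75.3012 units/mL
Rate = 791 units/hr ÷ 75.3012 units/mL = 10.50448 mL/hr
Volume infused = 10.50448 mL/hr × 23.4 hr = 245.8048 mL
Volume remaining = 332 − 245.8048 = 86.19517 mL
Drug remaining = 86.19517 mL × 75.3012 units/mL = 6490.6 units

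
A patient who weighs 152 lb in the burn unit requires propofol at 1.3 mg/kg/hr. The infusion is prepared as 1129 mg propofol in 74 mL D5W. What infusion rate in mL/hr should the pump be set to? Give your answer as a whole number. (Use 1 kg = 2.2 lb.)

6 mL/hr

Weight = 152 lb ÷ 2.2 lb/kg = 69.09091 kg
Dose = 1.3 mg/kg/hr × 69.09091 kg = 89.81818 mg/hr
Concentration = 1129 mg ÷ 74 mL = 15.25676 mg/mL
Rate = 89.81818 mg/hr ÷ 15.25676 mg/mL = 5.887108 mL/hr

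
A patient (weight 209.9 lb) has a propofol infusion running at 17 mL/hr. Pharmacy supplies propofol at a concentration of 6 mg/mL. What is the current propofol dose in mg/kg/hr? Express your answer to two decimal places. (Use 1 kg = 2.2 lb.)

Weight = 209.9 lb ÷ 2.2 lb/kg = 95.40909 kg
Drug rate = 17 mL/hr × 6 mg/mL = 102 mg/hr
102 mg/hr ÷ 95.40909 kg = 1.069081 mg/kg/hr

1.07 mg/kg/hr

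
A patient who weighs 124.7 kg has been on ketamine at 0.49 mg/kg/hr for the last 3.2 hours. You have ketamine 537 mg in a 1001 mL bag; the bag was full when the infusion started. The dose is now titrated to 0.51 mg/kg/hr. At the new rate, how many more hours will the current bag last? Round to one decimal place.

Initial rate:
Dose = 0.49 mg/kg/hr × 124.7 kg = 61.103 mg/hr
Concentration = 537 mg ÷ 1001 mL = 0.5364635 mg/mL
Rate = 61.103 mg/hr ÷ 0.5364635 mg/mL = 113.8996 mL/hr
Volume infused so far = 113.8996 mL/hr × 3.2 hr = 364.4788 mL
Volume remaining = 1001 − 364.4788 = 636.5212 mL
New rate:
Dose = 0.51 mg/kg/hr × 124.7 kg = 63.597 mg/hr
Rate = 63.597 mg/hr ÷ 0.5364635 mg/mL = 118.5486 mL/hr
Time remaining = 636.5212 mL ÷ 118.5486 mL/hr = 5.369285 hr

5.4 hours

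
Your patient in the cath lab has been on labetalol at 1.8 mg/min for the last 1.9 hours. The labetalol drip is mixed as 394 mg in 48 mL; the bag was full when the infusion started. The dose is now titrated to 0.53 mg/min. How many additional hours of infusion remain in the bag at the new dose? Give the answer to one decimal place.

Initial rate:
1.8 mg/min × 60 min/hr = 108 mg/hr
Concentration = 394 mg ÷ 48 mL = 8.208333 mg/mL
Rate = 108 mg/hr ÷ 8.208333 mg/mL = 13.15736 mL/hr
Volume infused so far = 13.15736 mL/hr × 1.9 hr = 24.99898 mL
Volume remaining = 48 − 24.99898 = 23.00102 mL
New rate:
0.53 mg/min × 60 min/hr = 31.8 mg/hr
Rate = 31.8 mg/hr ÷ 8.208333 mg/mL = 3.874112 mL/hr
Time remaining = 23.00102 mL ÷ 3.874112 mL/hr = 5.937107 hr

5.9 hours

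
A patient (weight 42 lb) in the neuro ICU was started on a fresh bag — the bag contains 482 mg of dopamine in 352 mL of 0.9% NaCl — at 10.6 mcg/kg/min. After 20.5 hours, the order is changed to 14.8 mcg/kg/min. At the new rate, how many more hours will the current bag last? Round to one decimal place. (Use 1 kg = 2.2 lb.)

13.7 hours

Initial rate:
Weight = 42 lb ÷ 2.2 lb/kg = 19.09091 kg
Dose = 10.6 mcg/kg/min × 19.09091 kg = 202.3636 mcg/min
202.3636 mcg/min × 60 min/hr = 12141.82 mcg/hr
Concentration = 482 mg ÷ 352 mL = 1.369318 mg/mL = 1369.318 mcg/mL
Rate = 12141.82 mcg/hr ÷ 1369.318 mcg/mL = 8.867054 mL/hr
Volume infused so far = 8.867054 mL/hr × 20.5 hr = 181.7746 mL
Volume remaining = 352 − 181.7746 = 170.2254 mL
New rate:
Dose = 14.8 mcg/kg/min × 19.09091 kg = 282.5455 mcg/min
282.5455 mcg/min × 60 min/hr = 16952.73 mcg/hr
Rate = 16952.73 mcg/hr ÷ 1369.318 mcg/mL = 12.38041 mL/hr
Time remaining = 170.2254 mL ÷ 12.38041 mL/hr = 13.74957 hr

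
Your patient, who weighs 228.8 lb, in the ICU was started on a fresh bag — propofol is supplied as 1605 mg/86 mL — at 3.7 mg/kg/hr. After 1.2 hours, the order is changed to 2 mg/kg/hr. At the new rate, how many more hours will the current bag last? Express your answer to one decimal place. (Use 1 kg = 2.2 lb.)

Initial rate:
Weight = 228.8 lb ÷ 2.2 lb/kg = 104 kg
Dose = 3.7 mg/kg/hr × 104 kg = 384.8 mg/hr
Concentration = 1605 mg ÷ 86 mL = 18.66279 mg/mL
Rate = 384.8 mg/hr ÷ 18.66279 mg/mL = 20.61857 mL/hr
Volume infused so far = 20.61857 mL/hr × 1.2 hr = 24.74228 mL
Volume remaining = 86 − 24.74228 = 61.25772 mL
New rate:
Dose = 2 mg/kg/hr × 104 kg = 208 mg/hr
Rate = 208 mg/hr ÷ 18.66279 mg/mL = 11.14517 mL/hr
Time remaining = 61.25772 mL ÷ 11.14517 mL/hr = 5.496346 hr

5.5 hours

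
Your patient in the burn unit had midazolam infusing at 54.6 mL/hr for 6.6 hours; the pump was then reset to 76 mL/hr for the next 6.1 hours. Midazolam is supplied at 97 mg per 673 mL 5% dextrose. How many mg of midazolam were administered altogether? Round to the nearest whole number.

119 mg

Concentration = 97 mg ÷ 673 mL = 0.1441308 mg/mL
Stage 1: 54.6 mL/hr × 6.6 hr = 360.36 mL → 360.36 mL × 0.1441308 mg/mL = 51.93896 mg
Stage 2: 76 mL/hr × 6.1 hr = 463.6 mL → 463.6 mL × 0.1441308 mg/mL = 66.81902 mg
Total = 51.93896 + 66.81902 = 118.758 mg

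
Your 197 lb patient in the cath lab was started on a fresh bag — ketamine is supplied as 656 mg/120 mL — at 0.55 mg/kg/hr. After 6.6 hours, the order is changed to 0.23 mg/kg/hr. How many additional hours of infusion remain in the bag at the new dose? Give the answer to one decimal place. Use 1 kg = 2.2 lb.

16.1 hours

Initial rate:
Weight = 197 lb ÷ 2.2 lb/kg = 89.54545 kg
Dose = 0.55 mg/kg/hr × 89.54545 kg = 49.25 mg/hr
Concentration = 656 mg ÷ 120 mL = 5.466667 mg/mL
Rate = 49.25 mg/hr ÷ 5.466667 mg/mL = 9.009146 mL/hr
Volume infused so far = 9.009146 mL/hr × 6.6 hr = 59.46037 mL
Volume remaining = 120 − 59.46037 = 60.53963 mL
New rate:
Dose = 0.23 mg/kg/hr × 89.54545 kg = 20.59545 mg/hr
Rate = 20.59545 mg/hr ÷ 5.466667 mg/mL = 3.767461 mL/hr
Time remaining = 60.53963 mL ÷ 3.767461 mL/hr = 16.06908 hr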